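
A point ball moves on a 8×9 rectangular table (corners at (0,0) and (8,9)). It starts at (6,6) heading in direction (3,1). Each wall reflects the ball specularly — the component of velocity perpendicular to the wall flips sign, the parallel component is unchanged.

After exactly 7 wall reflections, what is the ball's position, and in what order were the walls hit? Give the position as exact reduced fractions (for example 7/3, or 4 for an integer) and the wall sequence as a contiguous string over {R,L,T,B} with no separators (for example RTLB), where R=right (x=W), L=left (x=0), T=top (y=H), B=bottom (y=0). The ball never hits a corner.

1. t=2/3 → R at (8,20/3); v=(-3,1)
2. t=7/3 → T at (1,9); v=(-3,-1)
3. t=1/3 → L at (0,26/3); v=(3,-1)
4. t=8/3 → R at (8,6); v=(-3,-1)
5. t=8/3 → L at (0,10/3); v=(3,-1)
6. t=8/3 → R at (8,2/3); v=(-3,-1)
7. t=2/3 → B at (6,0); v=(-3,1)

Final position: (6,0)
Wall sequence: RTLRLRB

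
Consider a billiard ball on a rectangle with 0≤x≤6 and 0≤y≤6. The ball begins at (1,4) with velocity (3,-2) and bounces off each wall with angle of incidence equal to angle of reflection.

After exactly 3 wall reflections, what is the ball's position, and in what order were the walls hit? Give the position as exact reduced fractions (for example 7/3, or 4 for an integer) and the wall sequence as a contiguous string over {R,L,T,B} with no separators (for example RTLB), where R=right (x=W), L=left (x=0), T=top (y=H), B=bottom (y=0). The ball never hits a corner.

1. t=5/3 → R at (6,2/3); v=(-3,-2)
2. t=1/3 → B at (5,0); v=(-3,2)
3. t=5/3 → L at (0,10/3); v=(3,2)

Final position: (0,10/3)
Wall sequence: RBL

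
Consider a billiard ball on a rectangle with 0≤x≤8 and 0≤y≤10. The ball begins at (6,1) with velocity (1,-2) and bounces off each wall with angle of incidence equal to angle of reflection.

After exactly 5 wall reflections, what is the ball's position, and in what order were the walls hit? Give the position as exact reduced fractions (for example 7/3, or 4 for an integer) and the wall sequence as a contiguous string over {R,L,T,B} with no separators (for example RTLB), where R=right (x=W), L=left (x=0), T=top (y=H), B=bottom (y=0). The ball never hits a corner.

Final position: (1/2,0)
Wall sequence: BRTLB

1. t=1/2 → B at (13/2,0); v=(1,2)
2. t=3/2 → R at (8,3); v=(-1,2)
3. t=7/2 → T at (9/2,10); v=(-1,-2)
4. t=9/2 → L at (0,1); v=(1,-2)
5. t=1/2 → B at (1/2,0); v=(1,2)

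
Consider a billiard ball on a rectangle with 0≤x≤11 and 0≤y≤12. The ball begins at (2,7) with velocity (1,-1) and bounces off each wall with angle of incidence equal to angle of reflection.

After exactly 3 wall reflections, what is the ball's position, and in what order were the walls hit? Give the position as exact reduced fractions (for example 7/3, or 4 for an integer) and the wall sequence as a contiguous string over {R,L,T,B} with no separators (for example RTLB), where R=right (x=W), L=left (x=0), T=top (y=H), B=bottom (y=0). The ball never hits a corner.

1. t=7 → B at (9,0); v=(1,1)
2. t=2 → R at (11,2); v=(-1,1)
3. t=10 → T at (1,12); v=(-1,-1)

Final position: (1,12)
Wall sequence: BRT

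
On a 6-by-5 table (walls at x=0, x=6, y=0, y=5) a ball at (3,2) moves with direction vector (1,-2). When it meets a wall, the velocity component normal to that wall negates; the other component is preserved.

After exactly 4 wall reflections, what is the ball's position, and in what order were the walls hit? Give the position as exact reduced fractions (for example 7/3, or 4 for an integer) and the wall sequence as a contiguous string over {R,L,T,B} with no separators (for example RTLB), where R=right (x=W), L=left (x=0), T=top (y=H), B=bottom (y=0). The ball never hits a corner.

1. t=1 → B at (4,0); v=(1,2)
2. t=2 → R at (6,4); v=(-1,2)
3. t=1/2 → T at (11/2,5); v=(-1,-2)
4. t=5/2 → B at (3,0); v=(-1,2)

Final position: (3,0)
Wall sequence: BRTB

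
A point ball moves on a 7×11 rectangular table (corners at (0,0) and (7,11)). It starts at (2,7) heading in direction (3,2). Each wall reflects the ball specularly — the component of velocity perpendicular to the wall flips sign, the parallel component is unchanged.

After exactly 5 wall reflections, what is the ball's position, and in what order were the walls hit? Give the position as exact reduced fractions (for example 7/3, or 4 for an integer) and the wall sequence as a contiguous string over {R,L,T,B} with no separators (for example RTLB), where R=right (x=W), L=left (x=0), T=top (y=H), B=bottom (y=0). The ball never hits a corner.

Final position: (7/2,0)
Wall sequence: RTLRB

1. t=5/3 → R at (7,31/3); v=(-3,2)
2. t=1/3 → T at (6,11); v=(-3,-2)
3. t=2 → L at (0,7); v=(3,-2)
4. t=7/3 → R at (7,7/3); v=(-3,-2)
5. t=7/6 → B at (7/2,0); v=(-3,2)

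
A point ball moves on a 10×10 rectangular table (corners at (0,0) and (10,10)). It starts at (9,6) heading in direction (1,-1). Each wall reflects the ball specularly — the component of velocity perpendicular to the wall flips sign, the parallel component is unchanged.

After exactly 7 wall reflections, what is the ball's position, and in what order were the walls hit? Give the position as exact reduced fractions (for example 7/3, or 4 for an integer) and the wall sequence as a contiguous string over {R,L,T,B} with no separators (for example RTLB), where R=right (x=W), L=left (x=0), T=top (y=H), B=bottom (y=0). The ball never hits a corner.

Final position: (0,5)
Wall sequence: RBLTRBL

1. t=1 → R at (10,5); v=(-1,-1)
2. t=5 → B at (5,0); v=(-1,1)
3. t=5 → L at (0,5); v=(1,1)
4. t=5 → T at (5,10); v=(1,-1)
5. t=5 → R at (10,5); v=(-1,-1)
6. t=5 → B at (5,0); v=(-1,1)
7. t=5 → L at (0,5); v=(1,1)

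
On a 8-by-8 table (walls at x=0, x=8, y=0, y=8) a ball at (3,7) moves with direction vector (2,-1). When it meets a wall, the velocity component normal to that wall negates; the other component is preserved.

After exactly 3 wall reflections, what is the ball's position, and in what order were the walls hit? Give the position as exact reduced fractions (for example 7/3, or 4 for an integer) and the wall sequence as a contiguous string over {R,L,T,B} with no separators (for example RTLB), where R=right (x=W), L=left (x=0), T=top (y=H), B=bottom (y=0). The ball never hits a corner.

Final position: (1,0)
Wall sequence: RLB

1. t=5/2 → R at (8,9/2); v=(-2,-1)
2. t=4 → L at (0,1/2); v=(2,-1)
3. t=1/2 → B at (1,0); v=(2,1)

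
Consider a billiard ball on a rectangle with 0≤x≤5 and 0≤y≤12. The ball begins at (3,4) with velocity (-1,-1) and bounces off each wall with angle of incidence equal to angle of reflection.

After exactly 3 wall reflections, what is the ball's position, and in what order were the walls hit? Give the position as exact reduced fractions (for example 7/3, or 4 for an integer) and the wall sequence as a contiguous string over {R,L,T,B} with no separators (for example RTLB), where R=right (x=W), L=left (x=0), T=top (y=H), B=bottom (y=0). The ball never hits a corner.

1. t=3 → L at (0,1); v=(1,-1)
2. t=1 → B at (1,0); v=(1,1)
3. t=4 → R at (5,4); v=(-1,1)

Final position: (5,4)
Wall sequence: LBR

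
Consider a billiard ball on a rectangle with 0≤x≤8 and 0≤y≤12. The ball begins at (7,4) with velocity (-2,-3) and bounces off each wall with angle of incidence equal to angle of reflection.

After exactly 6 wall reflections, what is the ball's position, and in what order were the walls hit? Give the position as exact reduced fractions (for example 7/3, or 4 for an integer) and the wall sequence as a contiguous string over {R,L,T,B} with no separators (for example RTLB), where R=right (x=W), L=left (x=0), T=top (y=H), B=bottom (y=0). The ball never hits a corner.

1. t=4/3 → B at (13/3,0); v=(-2,3)
2. t=13/6 → L at (0,13/2); v=(2,3)
3. t=11/6 → T at (11/3,12); v=(2,-3)
4. t=13/6 → R at (8,11/2); v=(-2,-3)
5. t=11/6 → B at (13/3,0); v=(-2,3)
6. t=13/6 → L at (0,13/2); v=(2,3)

Final position: (0,13/2)
Wall sequence: BLTRBL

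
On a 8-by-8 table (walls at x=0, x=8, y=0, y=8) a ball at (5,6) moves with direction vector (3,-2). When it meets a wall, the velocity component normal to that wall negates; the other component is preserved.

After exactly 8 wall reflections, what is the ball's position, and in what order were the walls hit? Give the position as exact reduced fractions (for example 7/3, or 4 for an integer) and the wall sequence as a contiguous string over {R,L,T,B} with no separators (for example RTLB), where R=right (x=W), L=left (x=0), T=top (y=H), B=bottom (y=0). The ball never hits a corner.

1. t=1 → R at (8,4); v=(-3,-2)
2. t=2 → B at (2,0); v=(-3,2)
3. t=2/3 → L at (0,4/3); v=(3,2)
4. t=8/3 → R at (8,20/3); v=(-3,2)
5. t=2/3 → T at (6,8); v=(-3,-2)
6. t=2 → L at (0,4); v=(3,-2)
7. t=2 → B at (6,0); v=(3,2)
8. t=2/3 → R at (8,4/3); v=(-3,2)

Final position: (8,4/3)
Wall sequence: RBLRTLBR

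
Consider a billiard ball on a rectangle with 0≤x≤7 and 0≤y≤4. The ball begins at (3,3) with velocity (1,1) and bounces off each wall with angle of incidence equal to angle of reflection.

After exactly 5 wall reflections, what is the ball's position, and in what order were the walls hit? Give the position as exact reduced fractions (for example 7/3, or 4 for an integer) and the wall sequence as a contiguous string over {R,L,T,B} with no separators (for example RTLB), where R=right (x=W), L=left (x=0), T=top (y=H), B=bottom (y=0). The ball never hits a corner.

1. t=1 → T at (4,4); v=(1,-1)
2. t=3 → R at (7,1); v=(-1,-1)
3. t=1 → B at (6,0); v=(-1,1)
4. t=4 → T at (2,4); v=(-1,-1)
5. t=2 → L at (0,2); v=(1,-1)

Final position: (0,2)
Wall sequence: TRBTL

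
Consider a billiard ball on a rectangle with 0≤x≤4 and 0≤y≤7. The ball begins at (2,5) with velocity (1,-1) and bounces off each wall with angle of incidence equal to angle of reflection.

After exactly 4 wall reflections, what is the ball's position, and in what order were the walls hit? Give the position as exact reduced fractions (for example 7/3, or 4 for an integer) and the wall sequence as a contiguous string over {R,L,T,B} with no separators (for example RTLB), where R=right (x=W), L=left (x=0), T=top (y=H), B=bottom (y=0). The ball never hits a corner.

Final position: (4,5)
Wall sequence: RBLR

1. t=2 → R at (4,3); v=(-1,-1)
2. t=3 → B at (1,0); v=(-1,1)
3. t=1 → L at (0,1); v=(1,1)
4. t=4 → R at (4,5); v=(-1,1)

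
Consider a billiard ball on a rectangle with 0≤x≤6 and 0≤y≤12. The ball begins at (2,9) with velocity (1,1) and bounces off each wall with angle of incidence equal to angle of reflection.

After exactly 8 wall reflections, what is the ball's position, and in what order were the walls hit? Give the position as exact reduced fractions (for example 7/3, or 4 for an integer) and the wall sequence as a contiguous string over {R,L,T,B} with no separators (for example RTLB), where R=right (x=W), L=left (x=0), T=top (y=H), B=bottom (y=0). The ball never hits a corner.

1. t=3 → T at (5,12); v=(1,-1)
2. t=1 → R at (6,11); v=(-1,-1)
3. t=6 → L at (0,5); v=(1,-1)
4. t=5 → B at (5,0); v=(1,1)
5. t=1 → R at (6,1); v=(-1,1)
6. t=6 → L at (0,7); v=(1,1)
7. t=5 → T at (5,12); v=(1,-1)
8. t=1 → R at (6,11); v=(-1,-1)

Final position: (6,11)
Wall sequence: TRLBRLTR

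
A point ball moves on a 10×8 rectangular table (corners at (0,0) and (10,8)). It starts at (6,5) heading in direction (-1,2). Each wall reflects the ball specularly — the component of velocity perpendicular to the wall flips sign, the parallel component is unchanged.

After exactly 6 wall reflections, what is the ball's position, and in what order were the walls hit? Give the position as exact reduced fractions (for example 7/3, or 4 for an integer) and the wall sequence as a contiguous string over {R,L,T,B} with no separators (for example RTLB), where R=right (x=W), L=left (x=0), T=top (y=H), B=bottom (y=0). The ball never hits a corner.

Final position: (10,5)
Wall sequence: TBLTBR

1. t=3/2 → T at (9/2,8); v=(-1,-2)
2. t=4 → B at (1/2,0); v=(-1,2)
3. t=1/2 → L at (0,1); v=(1,2)
4. t=7/2 → T at (7/2,8); v=(1,-2)
5. t=4 → B at (15/2,0); v=(1,2)
6. t=5/2 → R at (10,5); v=(-1,2)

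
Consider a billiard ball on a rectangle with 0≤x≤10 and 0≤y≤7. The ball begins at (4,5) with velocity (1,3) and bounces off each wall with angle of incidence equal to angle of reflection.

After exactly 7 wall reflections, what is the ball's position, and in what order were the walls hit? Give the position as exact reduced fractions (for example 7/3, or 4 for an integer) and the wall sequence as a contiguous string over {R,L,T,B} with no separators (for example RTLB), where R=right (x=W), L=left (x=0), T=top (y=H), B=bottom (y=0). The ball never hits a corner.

Final position: (11/3,0)
Wall sequence: TBTRBTB

1. t=2/3 → T at (14/3,7); v=(1,-3)
2. t=7/3 → B at (7,0); v=(1,3)
3. t=7/3 → T at (28/3,7); v=(1,-3)
4. t=2/3 → R at (10,5); v=(-1,-3)
5. t=5/3 → B at (25/3,0); v=(-1,3)
6. t=7/3 → T at (6,7); v=(-1,-3)
7. t=7/3 → B at (11/3,0); v=(-1,3)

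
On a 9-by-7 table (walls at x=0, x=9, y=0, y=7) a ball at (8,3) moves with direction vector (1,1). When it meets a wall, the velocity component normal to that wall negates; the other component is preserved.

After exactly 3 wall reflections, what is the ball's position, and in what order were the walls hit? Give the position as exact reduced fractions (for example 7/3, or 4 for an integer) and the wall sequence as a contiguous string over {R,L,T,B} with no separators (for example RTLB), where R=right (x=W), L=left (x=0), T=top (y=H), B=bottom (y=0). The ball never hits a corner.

Final position: (0,1)
Wall sequence: RTL

1. t=1 → R at (9,4); v=(-1,1)
2. t=3 → T at (6,7); v=(-1,-1)
3. t=6 → L at (0,1); v=(1,-1)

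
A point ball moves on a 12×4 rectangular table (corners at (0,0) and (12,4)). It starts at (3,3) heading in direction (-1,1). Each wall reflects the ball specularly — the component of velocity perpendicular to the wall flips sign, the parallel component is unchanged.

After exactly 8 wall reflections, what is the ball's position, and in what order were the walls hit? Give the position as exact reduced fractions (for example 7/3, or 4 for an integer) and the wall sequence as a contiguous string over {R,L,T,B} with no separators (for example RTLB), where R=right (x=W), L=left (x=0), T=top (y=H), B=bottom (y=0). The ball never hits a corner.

Final position: (6,0)
Wall sequence: TLBTBRTB

1. t=1 → T at (2,4); v=(-1,-1)
2. t=2 → L at (0,2); v=(1,-1)
3. t=2 → B at (2,0); v=(1,1)
4. t=4 → T at (6,4); v=(1,-1)
5. t=4 → B at (10,0); v=(1,1)
6. t=2 → R at (12,2); v=(-1,1)
7. t=2 → T at (10,4); v=(-1,-1)
8. t=4 → B at (6,0); v=(-1,1)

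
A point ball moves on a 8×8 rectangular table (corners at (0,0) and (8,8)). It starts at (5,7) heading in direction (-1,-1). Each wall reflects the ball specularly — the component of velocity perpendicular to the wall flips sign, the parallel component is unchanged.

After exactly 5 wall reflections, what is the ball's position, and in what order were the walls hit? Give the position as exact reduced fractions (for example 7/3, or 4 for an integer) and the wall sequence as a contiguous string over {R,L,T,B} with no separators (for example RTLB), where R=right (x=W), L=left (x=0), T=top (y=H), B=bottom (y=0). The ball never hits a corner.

Final position: (0,2)
Wall sequence: LBRTL

1. t=5 → L at (0,2); v=(1,-1)
2. t=2 → B at (2,0); v=(1,1)
3. t=6 → R at (8,6); v=(-1,1)
4. t=2 → T at (6,8); v=(-1,-1)
5. t=6 → L at (0,2); v=(1,-1)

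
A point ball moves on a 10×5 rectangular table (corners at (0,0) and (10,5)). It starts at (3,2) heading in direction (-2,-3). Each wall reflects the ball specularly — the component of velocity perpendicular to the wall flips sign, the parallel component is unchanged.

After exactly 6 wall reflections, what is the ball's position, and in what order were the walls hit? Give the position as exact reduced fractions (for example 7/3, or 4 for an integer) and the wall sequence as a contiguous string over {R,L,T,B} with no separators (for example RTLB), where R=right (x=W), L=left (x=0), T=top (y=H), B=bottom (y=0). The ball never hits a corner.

1. t=2/3 → B at (5/3,0); v=(-2,3)
2. t=5/6 → L at (0,5/2); v=(2,3)
3. t=5/6 → T at (5/3,5); v=(2,-3)
4. t=5/3 → B at (5,0); v=(2,3)
5. t=5/3 → T at (25/3,5); v=(2,-3)
6. t=5/6 → R at (10,5/2); v=(-2,-3)

Final position: (10,5/2)
Wall sequence: BLTBTR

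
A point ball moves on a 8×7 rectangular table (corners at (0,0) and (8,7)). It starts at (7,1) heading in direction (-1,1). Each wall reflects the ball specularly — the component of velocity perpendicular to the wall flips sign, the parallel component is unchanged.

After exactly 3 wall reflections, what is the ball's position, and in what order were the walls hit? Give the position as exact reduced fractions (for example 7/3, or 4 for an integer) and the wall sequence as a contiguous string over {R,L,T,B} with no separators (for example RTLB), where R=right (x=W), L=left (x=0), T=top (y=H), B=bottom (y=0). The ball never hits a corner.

1. t=6 → T at (1,7); v=(-1,-1)
2. t=1 → L at (0,6); v=(1,-1)
3. t=6 → B at (6,0); v=(1,1)

Final position: (6,0)
Wall sequence: TLB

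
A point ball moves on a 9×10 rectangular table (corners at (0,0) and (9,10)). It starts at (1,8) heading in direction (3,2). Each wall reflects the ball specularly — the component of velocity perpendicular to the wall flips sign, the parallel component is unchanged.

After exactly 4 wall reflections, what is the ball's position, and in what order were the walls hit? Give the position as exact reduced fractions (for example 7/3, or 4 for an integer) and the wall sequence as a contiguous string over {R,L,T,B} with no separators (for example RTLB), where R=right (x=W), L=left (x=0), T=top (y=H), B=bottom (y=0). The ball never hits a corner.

Final position: (1,0)
Wall sequence: TRLB

1. t=1 → T at (4,10); v=(3,-2)
2. t=5/3 → R at (9,20/3); v=(-3,-2)
3. t=3 → L at (0,2/3); v=(3,-2)
4. t=1/3 → B at (1,0); v=(3,2)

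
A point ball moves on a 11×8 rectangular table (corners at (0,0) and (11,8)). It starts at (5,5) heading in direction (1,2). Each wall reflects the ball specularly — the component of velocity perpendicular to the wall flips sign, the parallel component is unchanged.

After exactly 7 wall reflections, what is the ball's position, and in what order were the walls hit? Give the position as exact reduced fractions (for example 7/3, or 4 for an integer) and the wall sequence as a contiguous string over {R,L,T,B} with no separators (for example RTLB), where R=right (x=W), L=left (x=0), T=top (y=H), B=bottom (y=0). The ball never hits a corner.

1. t=3/2 → T at (13/2,8); v=(1,-2)
2. t=4 → B at (21/2,0); v=(1,2)
3. t=1/2 → R at (11,1); v=(-1,2)
4. t=7/2 → T at (15/2,8); v=(-1,-2)
5. t=4 → B at (7/2,0); v=(-1,2)
6. t=7/2 → L at (0,7); v=(1,2)
7. t=1/2 → T at (1/2,8); v=(1,-2)

Final position: (1/2,8)
Wall sequence: TBRTBLT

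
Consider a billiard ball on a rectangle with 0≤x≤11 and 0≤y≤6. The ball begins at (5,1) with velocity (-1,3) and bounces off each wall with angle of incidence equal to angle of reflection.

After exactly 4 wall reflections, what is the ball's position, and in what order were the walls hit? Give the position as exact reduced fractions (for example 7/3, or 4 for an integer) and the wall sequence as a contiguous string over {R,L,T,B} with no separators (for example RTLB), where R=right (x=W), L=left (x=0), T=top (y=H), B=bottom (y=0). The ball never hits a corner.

1. t=5/3 → T at (10/3,6); v=(-1,-3)
2. t=2 → B at (4/3,0); v=(-1,3)
3. t=4/3 → L at (0,4); v=(1,3)
4. t=2/3 → T at (2/3,6); v=(1,-3)

Final position: (2/3,6)
Wall sequence: TBLT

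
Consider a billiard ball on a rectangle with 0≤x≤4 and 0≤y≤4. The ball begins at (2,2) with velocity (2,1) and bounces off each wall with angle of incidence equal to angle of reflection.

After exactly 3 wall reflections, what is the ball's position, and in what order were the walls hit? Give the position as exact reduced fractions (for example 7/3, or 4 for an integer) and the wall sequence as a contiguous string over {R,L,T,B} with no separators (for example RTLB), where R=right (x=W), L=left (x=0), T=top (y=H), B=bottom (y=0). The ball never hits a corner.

Final position: (0,3)
Wall sequence: RTL

1. t=1 → R at (4,3); v=(-2,1)
2. t=1 → T at (2,4); v=(-2,-1)
3. t=1 → L at (0,3); v=(2,-1)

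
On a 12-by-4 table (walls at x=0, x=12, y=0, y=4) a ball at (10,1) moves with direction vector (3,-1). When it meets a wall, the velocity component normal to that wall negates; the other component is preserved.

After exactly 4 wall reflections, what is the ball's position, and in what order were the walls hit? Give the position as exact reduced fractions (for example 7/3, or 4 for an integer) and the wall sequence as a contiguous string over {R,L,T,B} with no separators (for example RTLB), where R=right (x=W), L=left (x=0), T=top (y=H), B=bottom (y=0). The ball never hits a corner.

1. t=2/3 → R at (12,1/3); v=(-3,-1)
2. t=1/3 → B at (11,0); v=(-3,1)
3. t=11/3 → L at (0,11/3); v=(3,1)
4. t=1/3 → T at (1,4); v=(3,-1)

Final position: (1,4)
Wall sequence: RBLT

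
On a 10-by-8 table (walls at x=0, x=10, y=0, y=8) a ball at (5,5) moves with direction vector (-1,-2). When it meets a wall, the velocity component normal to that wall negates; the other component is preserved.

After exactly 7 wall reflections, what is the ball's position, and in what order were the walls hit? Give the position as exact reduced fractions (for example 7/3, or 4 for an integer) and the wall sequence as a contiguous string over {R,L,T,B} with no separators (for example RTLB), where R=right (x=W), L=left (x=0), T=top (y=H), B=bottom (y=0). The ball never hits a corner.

1. t=5/2 → B at (5/2,0); v=(-1,2)
2. t=5/2 → L at (0,5); v=(1,2)
3. t=3/2 → T at (3/2,8); v=(1,-2)
4. t=4 → B at (11/2,0); v=(1,2)
5. t=4 → T at (19/2,8); v=(1,-2)
6. t=1/2 → R at (10,7); v=(-1,-2)
7. t=7/2 → B at (13/2,0); v=(-1,2)

Final position: (13/2,0)
Wall sequence: BLTBTRB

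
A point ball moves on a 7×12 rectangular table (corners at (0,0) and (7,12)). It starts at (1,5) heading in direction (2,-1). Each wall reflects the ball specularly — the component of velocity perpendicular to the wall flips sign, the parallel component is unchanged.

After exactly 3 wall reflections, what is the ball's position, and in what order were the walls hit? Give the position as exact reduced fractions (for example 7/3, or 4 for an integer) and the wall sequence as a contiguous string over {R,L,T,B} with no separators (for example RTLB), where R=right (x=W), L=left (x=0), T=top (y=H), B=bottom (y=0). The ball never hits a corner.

1. t=3 → R at (7,2); v=(-2,-1)
2. t=2 → B at (3,0); v=(-2,1)
3. t=3/2 → L at (0,3/2); v=(2,1)

Final position: (0,3/2)
Wall sequence: RBL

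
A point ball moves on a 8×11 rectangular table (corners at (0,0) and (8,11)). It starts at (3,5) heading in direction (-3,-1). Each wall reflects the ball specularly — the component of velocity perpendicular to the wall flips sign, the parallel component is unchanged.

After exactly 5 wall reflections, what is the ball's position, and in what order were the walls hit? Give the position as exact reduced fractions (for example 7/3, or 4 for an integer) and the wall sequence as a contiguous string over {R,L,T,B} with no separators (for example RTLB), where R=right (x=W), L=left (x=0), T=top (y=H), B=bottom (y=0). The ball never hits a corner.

Final position: (8,4)
Wall sequence: LRBLR

1. t=1 → L at (0,4); v=(3,-1)
2. t=8/3 → R at (8,4/3); v=(-3,-1)
3. t=4/3 → B at (4,0); v=(-3,1)
4. t=4/3 → L at (0,4/3); v=(3,1)
5. t=8/3 → R at (8,4); v=(-3,1)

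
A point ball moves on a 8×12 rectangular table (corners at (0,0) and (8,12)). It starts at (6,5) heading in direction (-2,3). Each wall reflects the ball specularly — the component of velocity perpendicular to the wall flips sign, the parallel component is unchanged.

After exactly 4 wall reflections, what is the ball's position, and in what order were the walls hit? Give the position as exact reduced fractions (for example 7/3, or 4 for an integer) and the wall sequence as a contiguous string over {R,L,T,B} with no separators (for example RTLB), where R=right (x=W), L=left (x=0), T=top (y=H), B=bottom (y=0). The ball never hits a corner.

1. t=7/3 → T at (4/3,12); v=(-2,-3)
2. t=2/3 → L at (0,10); v=(2,-3)
3. t=10/3 → B at (20/3,0); v=(2,3)
4. t=2/3 → R at (8,2); v=(-2,3)

Final position: (8,2)
Wall sequence: TLBR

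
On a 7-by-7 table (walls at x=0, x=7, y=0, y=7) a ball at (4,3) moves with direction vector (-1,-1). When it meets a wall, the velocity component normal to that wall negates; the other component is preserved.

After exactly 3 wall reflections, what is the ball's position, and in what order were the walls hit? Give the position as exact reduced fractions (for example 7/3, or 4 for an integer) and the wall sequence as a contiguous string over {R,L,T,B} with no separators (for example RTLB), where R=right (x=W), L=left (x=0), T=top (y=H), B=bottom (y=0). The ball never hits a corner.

Final position: (6,7)
Wall sequence: BLT

1. t=3 → B at (1,0); v=(-1,1)
2. t=1 → L at (0,1); v=(1,1)
3. t=6 → T at (6,7); v=(1,-1)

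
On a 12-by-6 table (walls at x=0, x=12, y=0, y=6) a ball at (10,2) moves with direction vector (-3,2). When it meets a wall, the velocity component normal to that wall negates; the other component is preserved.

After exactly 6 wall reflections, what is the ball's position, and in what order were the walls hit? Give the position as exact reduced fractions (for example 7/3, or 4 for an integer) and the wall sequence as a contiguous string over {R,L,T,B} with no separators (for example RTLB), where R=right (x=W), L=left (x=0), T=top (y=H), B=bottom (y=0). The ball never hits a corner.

Final position: (1,0)
Wall sequence: TLBRTB

1. t=2 → T at (4,6); v=(-3,-2)
2. t=4/3 → L at (0,10/3); v=(3,-2)
3. t=5/3 → B at (5,0); v=(3,2)
4. t=7/3 → R at (12,14/3); v=(-3,2)
5. t=2/3 → T at (10,6); v=(-3,-2)
6. t=3 → B at (1,0); v=(-3,2)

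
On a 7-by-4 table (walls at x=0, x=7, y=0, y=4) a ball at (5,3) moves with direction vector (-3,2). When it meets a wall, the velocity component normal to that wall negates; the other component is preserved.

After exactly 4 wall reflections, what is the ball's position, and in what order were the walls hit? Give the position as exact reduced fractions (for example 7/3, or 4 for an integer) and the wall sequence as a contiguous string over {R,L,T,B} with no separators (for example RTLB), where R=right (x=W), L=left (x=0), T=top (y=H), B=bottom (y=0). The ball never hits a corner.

1. t=1/2 → T at (7/2,4); v=(-3,-2)
2. t=7/6 → L at (0,5/3); v=(3,-2)
3. t=5/6 → B at (5/2,0); v=(3,2)
4. t=3/2 → R at (7,3); v=(-3,2)

Final position: (7,3)
Wall sequence: TLBR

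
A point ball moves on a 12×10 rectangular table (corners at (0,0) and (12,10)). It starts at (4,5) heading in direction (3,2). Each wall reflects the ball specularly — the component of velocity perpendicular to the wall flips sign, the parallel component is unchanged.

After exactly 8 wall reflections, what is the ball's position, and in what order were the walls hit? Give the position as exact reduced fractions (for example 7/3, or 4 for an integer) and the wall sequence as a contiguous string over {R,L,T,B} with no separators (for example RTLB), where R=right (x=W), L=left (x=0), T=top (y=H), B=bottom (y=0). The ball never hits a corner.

1. t=5/2 → T at (23/2,10); v=(3,-2)
2. t=1/6 → R at (12,29/3); v=(-3,-2)
3. t=4 → L at (0,5/3); v=(3,-2)
4. t=5/6 → B at (5/2,0); v=(3,2)
5. t=19/6 → R at (12,19/3); v=(-3,2)
6. t=11/6 → T at (13/2,10); v=(-3,-2)
7. t=13/6 → L at (0,17/3); v=(3,-2)
8. t=17/6 → B at (17/2,0); v=(3,2)

Final position: (17/2,0)
Wall sequence: TRLBRTLB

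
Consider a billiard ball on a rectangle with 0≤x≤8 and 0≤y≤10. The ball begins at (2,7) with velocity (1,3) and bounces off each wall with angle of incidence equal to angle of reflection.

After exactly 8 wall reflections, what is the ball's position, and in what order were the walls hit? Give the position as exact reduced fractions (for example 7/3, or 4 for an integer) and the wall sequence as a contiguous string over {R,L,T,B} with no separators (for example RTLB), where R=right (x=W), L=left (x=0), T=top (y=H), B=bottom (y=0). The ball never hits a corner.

1. t=1 → T at (3,10); v=(1,-3)
2. t=10/3 → B at (19/3,0); v=(1,3)
3. t=5/3 → R at (8,5); v=(-1,3)
4. t=5/3 → T at (19/3,10); v=(-1,-3)
5. t=10/3 → B at (3,0); v=(-1,3)
6. t=3 → L at (0,9); v=(1,3)
7. t=1/3 → T at (1/3,10); v=(1,-3)
8. t=10/3 → B at (11/3,0); v=(1,3)

Final position: (11/3,0)
Wall sequence: TBRTBLTB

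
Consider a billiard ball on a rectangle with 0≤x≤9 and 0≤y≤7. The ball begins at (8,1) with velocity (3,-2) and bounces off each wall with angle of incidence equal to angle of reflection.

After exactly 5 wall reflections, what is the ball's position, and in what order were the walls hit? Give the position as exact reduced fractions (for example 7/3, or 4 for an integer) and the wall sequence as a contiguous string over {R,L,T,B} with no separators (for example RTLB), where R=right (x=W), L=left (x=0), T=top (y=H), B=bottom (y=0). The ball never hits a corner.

Final position: (9,7/3)
Wall sequence: RBLTR

1. t=1/3 → R at (9,1/3); v=(-3,-2)
2. t=1/6 → B at (17/2,0); v=(-3,2)
3. t=17/6 → L at (0,17/3); v=(3,2)
4. t=2/3 → T at (2,7); v=(3,-2)
5. t=7/3 → R at (9,7/3); v=(-3,-2)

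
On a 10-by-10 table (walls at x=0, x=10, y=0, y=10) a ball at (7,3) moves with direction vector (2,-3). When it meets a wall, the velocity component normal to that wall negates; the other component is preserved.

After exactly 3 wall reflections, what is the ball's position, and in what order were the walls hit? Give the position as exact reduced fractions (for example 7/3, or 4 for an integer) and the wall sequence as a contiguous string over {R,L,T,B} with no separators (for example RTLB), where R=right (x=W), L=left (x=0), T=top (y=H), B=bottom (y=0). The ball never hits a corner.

1. t=1 → B at (9,0); v=(2,3)
2. t=1/2 → R at (10,3/2); v=(-2,3)
3. t=17/6 → T at (13/3,10); v=(-2,-3)

Final position: (13/3,10)
Wall sequence: BRT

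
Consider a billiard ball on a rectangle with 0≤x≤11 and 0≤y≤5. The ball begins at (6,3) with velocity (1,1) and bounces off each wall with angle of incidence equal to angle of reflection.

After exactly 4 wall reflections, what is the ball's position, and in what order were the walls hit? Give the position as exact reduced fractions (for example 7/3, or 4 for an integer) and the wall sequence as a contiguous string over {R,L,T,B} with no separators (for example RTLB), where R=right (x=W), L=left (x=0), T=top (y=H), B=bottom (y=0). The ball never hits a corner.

Final position: (4,5)
Wall sequence: TRBT

1. t=2 → T at (8,5); v=(1,-1)
2. t=3 → R at (11,2); v=(-1,-1)
3. t=2 → B at (9,0); v=(-1,1)
4. t=5 → T at (4,5); v=(-1,-1)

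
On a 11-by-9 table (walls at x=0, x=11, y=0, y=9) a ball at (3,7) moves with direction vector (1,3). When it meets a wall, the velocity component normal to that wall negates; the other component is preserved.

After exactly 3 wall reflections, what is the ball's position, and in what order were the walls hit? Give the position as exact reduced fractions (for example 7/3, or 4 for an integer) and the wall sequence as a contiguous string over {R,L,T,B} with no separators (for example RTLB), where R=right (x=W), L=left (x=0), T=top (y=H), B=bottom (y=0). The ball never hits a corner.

1. t=2/3 → T at (11/3,9); v=(1,-3)
2. t=3 → B at (20/3,0); v=(1,3)
3. t=3 → T at (29/3,9); v=(1,-3)

Final position: (29/3,9)
Wall sequence: TBT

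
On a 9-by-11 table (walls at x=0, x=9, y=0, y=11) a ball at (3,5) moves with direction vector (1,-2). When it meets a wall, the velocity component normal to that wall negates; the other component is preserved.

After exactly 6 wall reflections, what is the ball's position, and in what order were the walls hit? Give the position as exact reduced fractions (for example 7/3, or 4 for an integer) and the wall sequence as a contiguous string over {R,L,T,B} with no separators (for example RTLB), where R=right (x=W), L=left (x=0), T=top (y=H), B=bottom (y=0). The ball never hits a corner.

1. t=5/2 → B at (11/2,0); v=(1,2)
2. t=7/2 → R at (9,7); v=(-1,2)
3. t=2 → T at (7,11); v=(-1,-2)
4. t=11/2 → B at (3/2,0); v=(-1,2)
5. t=3/2 → L at (0,3); v=(1,2)
6. t=4 → T at (4,11); v=(1,-2)

Final position: (4,11)
Wall sequence: BRTBLT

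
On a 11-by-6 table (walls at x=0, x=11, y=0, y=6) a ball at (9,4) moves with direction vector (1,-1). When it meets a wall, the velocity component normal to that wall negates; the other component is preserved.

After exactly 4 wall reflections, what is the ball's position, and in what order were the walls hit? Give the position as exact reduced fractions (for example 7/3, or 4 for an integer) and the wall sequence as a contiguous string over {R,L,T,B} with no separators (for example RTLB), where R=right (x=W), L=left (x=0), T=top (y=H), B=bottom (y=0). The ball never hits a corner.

1. t=2 → R at (11,2); v=(-1,-1)
2. t=2 → B at (9,0); v=(-1,1)
3. t=6 → T at (3,6); v=(-1,-1)
4. t=3 → L at (0,3); v=(1,-1)

Final position: (0,3)
Wall sequence: RBTL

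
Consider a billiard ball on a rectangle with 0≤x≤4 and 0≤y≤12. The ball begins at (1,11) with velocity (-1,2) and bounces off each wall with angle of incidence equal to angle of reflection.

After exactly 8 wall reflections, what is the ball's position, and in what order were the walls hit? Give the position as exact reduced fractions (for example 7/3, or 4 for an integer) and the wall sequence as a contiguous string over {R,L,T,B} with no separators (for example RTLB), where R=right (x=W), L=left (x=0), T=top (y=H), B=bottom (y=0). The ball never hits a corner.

1. t=1/2 → T at (1/2,12); v=(-1,-2)
2. t=1/2 → L at (0,11); v=(1,-2)
3. t=4 → R at (4,3); v=(-1,-2)
4. t=3/2 → B at (5/2,0); v=(-1,2)
5. t=5/2 → L at (0,5); v=(1,2)
6. t=7/2 → T at (7/2,12); v=(1,-2)
7. t=1/2 → R at (4,11); v=(-1,-2)
8. t=4 → L at (0,3); v=(1,-2)

Final position: (0,3)
Wall sequence: TLRBLTRL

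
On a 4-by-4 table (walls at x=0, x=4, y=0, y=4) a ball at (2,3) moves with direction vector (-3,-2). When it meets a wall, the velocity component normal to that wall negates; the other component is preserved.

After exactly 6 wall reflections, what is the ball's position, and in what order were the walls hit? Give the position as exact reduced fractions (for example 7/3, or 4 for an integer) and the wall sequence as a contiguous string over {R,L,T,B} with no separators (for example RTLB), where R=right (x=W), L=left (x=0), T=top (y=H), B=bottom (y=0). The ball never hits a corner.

1. t=2/3 → L at (0,5/3); v=(3,-2)
2. t=5/6 → B at (5/2,0); v=(3,2)
3. t=1/2 → R at (4,1); v=(-3,2)
4. t=4/3 → L at (0,11/3); v=(3,2)
5. t=1/6 → T at (1/2,4); v=(3,-2)
6. t=7/6 → R at (4,5/3); v=(-3,-2)

Final position: (4,5/3)
Wall sequence: LBRLTR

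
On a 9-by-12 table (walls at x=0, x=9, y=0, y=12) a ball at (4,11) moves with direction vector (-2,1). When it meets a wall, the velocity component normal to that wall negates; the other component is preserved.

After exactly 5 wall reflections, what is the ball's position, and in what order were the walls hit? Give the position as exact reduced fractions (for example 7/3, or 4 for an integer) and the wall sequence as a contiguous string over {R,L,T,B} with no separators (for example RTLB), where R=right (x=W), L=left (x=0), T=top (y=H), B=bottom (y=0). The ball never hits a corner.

1. t=1 → T at (2,12); v=(-2,-1)
2. t=1 → L at (0,11); v=(2,-1)
3. t=9/2 → R at (9,13/2); v=(-2,-1)
4. t=9/2 → L at (0,2); v=(2,-1)
5. t=2 → B at (4,0); v=(2,1)

Final position: (4,0)
Wall sequence: TLRLB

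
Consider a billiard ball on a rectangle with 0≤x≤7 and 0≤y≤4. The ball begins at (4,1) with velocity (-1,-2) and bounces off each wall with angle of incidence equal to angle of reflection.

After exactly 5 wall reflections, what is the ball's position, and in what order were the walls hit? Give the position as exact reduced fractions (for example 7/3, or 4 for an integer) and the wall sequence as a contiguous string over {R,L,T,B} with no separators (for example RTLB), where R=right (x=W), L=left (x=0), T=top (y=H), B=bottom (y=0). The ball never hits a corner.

Final position: (5/2,4)
Wall sequence: BTLBT

1. t=1/2 → B at (7/2,0); v=(-1,2)
2. t=2 → T at (3/2,4); v=(-1,-2)
3. t=3/2 → L at (0,1); v=(1,-2)
4. t=1/2 → B at (1/2,0); v=(1,2)
5. t=2 → T at (5/2,4); v=(1,-2)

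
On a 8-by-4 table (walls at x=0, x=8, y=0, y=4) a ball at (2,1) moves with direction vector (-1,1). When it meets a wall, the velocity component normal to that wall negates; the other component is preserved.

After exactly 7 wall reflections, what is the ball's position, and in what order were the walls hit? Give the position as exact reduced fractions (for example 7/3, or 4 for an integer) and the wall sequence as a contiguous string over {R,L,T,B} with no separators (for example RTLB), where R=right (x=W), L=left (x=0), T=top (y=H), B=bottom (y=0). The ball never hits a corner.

Final position: (0,3)
Wall sequence: LTBRTBL

1. t=2 → L at (0,3); v=(1,1)
2. t=1 → T at (1,4); v=(1,-1)
3. t=4 → B at (5,0); v=(1,1)
4. t=3 → R at (8,3); v=(-1,1)
5. t=1 → T at (7,4); v=(-1,-1)
6. t=4 → B at (3,0); v=(-1,1)
7. t=3 → L at (0,3); v=(1,1)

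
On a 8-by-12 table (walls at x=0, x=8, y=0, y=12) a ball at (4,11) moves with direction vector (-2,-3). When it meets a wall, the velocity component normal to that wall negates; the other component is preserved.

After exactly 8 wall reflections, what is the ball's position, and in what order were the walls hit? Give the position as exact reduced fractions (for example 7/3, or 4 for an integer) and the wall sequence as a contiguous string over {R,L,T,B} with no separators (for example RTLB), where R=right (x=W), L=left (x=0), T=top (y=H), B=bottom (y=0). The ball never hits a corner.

1. t=2 → L at (0,5); v=(2,-3)
2. t=5/3 → B at (10/3,0); v=(2,3)
3. t=7/3 → R at (8,7); v=(-2,3)
4. t=5/3 → T at (14/3,12); v=(-2,-3)
5. t=7/3 → L at (0,5); v=(2,-3)
6. t=5/3 → B at (10/3,0); v=(2,3)
7. t=7/3 → R at (8,7); v=(-2,3)
8. t=5/3 → T at (14/3,12); v=(-2,-3)

Final position: (14/3,12)
Wall sequence: LBRTLBRT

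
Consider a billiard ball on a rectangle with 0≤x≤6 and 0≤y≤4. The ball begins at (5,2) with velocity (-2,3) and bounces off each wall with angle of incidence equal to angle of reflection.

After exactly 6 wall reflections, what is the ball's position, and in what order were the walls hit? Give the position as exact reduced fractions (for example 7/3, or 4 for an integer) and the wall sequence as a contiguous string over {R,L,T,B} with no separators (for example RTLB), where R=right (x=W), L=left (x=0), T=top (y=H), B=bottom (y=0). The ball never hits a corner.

1. t=2/3 → T at (11/3,4); v=(-2,-3)
2. t=4/3 → B at (1,0); v=(-2,3)
3. t=1/2 → L at (0,3/2); v=(2,3)
4. t=5/6 → T at (5/3,4); v=(2,-3)
5. t=4/3 → B at (13/3,0); v=(2,3)
6. t=5/6 → R at (6,5/2); v=(-2,3)

Final position: (6,5/2)
Wall sequence: TBLTBR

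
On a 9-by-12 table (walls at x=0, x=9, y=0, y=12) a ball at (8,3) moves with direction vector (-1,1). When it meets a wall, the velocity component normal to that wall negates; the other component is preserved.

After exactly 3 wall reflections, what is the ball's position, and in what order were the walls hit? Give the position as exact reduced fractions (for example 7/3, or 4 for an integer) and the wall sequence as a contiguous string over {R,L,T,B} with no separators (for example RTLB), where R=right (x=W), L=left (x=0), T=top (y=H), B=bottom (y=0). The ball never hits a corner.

Final position: (9,4)
Wall sequence: LTR

1. t=8 → L at (0,11); v=(1,1)
2. t=1 → T at (1,12); v=(1,-1)
3. t=8 → R at (9,4); v=(-1,-1)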